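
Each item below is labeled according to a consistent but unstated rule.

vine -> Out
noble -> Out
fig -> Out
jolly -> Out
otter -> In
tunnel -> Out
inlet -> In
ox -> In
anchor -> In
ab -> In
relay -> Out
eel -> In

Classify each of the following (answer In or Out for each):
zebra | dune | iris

Out, Out, In

One predicate separates the groups cleanly: starts with a vowel.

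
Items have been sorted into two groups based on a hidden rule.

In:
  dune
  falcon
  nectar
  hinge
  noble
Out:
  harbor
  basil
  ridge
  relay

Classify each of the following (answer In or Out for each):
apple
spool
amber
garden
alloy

Out, Out, Out, In, Out

Looking at the examples, the only property every 'In' case has and every 'Out' case lacks is: contains 'n'.
apple: Out (no 'n'). spool: Out (no 'n'). amber: Out (no 'n'). garden: In (has 'n'). alloy: Out (no 'n').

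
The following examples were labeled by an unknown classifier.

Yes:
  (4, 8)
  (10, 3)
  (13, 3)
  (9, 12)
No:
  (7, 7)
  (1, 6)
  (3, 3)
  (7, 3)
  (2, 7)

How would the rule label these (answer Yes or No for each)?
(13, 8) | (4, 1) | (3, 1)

The common property of the 'Yes' items is: max ≥ 8. No 'No' item has it.
(13, 8) → max 13 → Yes. (4, 1) → max 4 → No. (3, 1) → max 3 → No.

Yes, No, No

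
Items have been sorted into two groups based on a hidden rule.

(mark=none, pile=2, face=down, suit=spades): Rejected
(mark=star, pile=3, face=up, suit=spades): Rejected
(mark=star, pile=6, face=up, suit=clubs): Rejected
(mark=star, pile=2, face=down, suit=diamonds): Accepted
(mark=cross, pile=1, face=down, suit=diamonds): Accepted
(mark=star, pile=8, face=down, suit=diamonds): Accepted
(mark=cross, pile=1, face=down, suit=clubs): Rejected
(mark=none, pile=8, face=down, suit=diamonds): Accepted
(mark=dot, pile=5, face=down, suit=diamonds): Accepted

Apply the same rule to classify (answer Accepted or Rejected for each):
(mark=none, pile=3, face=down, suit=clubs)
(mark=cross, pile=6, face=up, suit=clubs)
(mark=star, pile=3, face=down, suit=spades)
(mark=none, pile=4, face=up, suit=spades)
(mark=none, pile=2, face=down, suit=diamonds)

Rejected, Rejected, Rejected, Rejected, Accepted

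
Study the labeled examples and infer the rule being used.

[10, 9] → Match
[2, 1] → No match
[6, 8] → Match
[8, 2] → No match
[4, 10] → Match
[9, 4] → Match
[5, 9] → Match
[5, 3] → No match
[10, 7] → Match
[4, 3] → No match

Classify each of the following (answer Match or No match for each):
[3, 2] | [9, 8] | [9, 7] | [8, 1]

One predicate separates the groups cleanly: sum ≥ 13.
[3, 2]: No match (3+2 = 5). [9, 8]: Match (9+8 = 17). [9, 7]: Match (9+7 = 16). [8, 1]: No match (8+1 = 9).

No match, Match, Match, No match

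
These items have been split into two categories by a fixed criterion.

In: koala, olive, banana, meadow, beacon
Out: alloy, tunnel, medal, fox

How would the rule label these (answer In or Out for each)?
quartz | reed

Out, Out

'In' ⟺ has ≥ 3 vowels.
quartz: Out (2 vowels). reed: Out (2 vowels).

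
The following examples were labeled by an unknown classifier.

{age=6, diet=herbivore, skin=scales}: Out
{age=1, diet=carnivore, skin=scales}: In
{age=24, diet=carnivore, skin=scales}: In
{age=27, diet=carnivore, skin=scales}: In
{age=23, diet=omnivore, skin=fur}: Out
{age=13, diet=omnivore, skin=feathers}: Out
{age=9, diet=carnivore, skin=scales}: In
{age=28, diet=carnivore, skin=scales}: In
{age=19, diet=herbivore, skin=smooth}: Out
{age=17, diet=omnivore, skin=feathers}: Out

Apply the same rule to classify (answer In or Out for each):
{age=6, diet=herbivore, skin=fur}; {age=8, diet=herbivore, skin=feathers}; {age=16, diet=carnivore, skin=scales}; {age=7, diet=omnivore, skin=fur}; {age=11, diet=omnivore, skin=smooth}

One predicate separates the groups cleanly: diet is carnivore.
{age=6, diet=herbivore, skin=fur} → diet is herbivore → Out.
{age=8, diet=herbivore, skin=feathers} → diet is herbivore → Out.
{age=16, diet=carnivore, skin=scales} → diet is carnivore → In.
{age=7, diet=omnivore, skin=fur} → diet is omnivore → Out.
{age=11, diet=omnivore, skin=smooth} → diet is omnivore → Out.

Out, Out, In, Out, Out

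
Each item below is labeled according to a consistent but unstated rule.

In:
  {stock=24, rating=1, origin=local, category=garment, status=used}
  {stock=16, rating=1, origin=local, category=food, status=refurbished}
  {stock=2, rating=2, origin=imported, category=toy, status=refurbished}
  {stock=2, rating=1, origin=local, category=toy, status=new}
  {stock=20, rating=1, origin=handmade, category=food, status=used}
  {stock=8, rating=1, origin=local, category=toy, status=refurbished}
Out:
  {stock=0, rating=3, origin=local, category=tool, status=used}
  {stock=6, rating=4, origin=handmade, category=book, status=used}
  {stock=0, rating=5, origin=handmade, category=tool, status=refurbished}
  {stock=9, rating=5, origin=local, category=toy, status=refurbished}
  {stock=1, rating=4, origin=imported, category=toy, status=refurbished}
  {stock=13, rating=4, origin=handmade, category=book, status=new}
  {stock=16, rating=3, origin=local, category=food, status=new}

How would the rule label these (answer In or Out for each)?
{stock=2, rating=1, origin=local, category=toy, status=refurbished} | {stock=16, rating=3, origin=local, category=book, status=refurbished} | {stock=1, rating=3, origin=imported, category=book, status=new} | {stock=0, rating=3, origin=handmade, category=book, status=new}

In, Out, Out, Out

The classifier is using: rating ≤ 2.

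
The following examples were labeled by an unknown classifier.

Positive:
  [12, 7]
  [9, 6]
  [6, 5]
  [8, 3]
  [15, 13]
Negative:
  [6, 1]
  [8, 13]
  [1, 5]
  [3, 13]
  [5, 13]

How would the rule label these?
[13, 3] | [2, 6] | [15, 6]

The distinguishing property — first > second AND sum ≥ 11 — holds for all the 'Positive' cases and none of the 'Negative' cases.
[13, 3] — 13 > 3, 13+3 = 16, hence Positive. [2, 6] — 2 < 6, 2+6 = 8, hence Negative. [15, 6] — 15 > 6, 15+6 = 21, hence Positive.

Positive, Negative, Positive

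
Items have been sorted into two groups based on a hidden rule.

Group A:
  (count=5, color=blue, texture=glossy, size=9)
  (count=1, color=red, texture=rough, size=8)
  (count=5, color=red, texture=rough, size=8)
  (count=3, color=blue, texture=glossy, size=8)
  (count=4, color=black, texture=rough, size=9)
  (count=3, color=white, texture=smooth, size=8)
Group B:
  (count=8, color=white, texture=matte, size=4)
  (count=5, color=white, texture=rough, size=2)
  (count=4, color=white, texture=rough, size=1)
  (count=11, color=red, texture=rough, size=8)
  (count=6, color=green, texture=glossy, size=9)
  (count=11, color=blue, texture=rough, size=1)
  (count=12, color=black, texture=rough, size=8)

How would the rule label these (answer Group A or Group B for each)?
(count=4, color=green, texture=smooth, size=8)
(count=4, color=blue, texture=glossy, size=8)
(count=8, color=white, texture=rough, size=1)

Rule: size ≥ 4 AND count ≤ 5. This holds for each 'Group A' example and fails for each 'Group B' one.
(count=4, color=green, texture=smooth, size=8) → size = 8, count = 4 → Group A. (count=4, color=blue, texture=glossy, size=8) → size = 8, count = 4 → Group A. (count=8, color=white, texture=rough, size=1) → size = 1, count = 8 → Group B.

Group A, Group A, Group B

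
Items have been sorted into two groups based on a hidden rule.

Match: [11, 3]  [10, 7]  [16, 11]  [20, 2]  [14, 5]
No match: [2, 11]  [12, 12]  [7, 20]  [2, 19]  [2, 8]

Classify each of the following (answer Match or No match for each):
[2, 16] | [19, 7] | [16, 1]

No match, Match, Match

Checking candidate rules against both groups, what survives is: first > second.
[2, 16]: 2 < 16, does not satisfy this → No match.
[19, 7]: 19 > 7, fits → Match.
[16, 1]: 16 > 1, fits → Match.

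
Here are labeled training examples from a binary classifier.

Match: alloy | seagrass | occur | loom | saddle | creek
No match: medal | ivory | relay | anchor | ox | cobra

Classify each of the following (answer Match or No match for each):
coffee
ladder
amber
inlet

Match, Match, No match, No match

The pattern is that an item is 'Match' exactly when: has a double letter.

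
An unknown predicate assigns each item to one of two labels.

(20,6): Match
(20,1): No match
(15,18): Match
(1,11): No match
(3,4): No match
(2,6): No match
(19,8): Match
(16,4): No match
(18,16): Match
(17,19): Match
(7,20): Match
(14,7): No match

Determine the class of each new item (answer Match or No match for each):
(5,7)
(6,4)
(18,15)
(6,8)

No match, No match, Match, No match

The pattern is that an item is 'Match' exactly when: sum ≥ 26.
(5,7) → 5+7 = 12 → No match. (6,4) → 6+4 = 10 → No match. (18,15) → 18+15 = 33 → Match. (6,8) → 6+8 = 14 → No match.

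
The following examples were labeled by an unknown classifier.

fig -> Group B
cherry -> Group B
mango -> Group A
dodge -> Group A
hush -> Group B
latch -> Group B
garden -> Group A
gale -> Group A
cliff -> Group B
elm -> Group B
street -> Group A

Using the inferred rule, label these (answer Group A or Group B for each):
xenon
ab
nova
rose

The common property of the 'Group A' items is: has ≥ 2 vowels. No 'Group B' item has it.
xenon — 2 vowels, hence Group A.
ab — 1 vowel, hence Group B.
nova — 2 vowels, hence Group A.
rose — 2 vowels, hence Group A.

Group A, Group B, Group A, Group A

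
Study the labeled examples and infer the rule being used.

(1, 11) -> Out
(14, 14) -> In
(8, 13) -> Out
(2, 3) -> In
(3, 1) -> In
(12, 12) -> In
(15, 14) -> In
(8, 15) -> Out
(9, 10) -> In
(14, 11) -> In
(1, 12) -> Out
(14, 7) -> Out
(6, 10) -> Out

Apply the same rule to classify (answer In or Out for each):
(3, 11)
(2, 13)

Out, Out

The simplest hypothesis consistent with all the labels is: |first − second| ≤ 3.
(3, 11) — |3−11| = 8, hence Out.
(2, 13) — |2−13| = 11, hence Out.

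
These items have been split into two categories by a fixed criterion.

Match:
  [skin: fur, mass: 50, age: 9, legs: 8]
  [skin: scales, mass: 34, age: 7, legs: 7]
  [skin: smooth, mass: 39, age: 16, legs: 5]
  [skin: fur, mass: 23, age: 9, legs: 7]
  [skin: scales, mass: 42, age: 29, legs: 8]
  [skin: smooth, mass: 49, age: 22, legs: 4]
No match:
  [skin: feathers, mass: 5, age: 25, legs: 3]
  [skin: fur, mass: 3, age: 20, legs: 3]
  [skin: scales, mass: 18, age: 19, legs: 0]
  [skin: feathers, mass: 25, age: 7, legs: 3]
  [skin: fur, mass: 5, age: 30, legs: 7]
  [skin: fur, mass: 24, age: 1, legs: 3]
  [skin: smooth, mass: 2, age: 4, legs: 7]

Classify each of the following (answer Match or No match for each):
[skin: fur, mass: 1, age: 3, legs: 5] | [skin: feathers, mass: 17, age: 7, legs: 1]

Every 'Match' example satisfies: mass ≥ 18 AND legs ≥ 4. None of the 'No match' examples do.
No match: [skin: fur, mass: 1, age: 3, legs: 5], since mass = 1, legs = 5.
No match: [skin: feathers, mass: 17, age: 7, legs: 1], since mass = 17, legs = 1.

No match, No match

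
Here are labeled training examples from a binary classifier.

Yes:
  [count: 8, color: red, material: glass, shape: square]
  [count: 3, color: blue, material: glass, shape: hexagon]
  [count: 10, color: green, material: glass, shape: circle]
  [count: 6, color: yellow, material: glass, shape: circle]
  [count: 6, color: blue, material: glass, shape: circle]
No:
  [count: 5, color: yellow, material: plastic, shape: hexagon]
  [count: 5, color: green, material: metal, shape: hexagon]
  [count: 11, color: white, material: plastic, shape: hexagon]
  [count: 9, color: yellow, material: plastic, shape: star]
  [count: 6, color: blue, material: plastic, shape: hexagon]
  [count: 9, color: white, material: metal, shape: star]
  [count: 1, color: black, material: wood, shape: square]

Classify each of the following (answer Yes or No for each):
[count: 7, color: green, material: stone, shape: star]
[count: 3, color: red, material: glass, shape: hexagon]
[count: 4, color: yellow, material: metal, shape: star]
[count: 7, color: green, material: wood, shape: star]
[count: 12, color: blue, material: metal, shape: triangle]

The distinguishing property — material is glass — holds for all the 'Yes' cases and none of the 'No' cases.

No, Yes, No, No, No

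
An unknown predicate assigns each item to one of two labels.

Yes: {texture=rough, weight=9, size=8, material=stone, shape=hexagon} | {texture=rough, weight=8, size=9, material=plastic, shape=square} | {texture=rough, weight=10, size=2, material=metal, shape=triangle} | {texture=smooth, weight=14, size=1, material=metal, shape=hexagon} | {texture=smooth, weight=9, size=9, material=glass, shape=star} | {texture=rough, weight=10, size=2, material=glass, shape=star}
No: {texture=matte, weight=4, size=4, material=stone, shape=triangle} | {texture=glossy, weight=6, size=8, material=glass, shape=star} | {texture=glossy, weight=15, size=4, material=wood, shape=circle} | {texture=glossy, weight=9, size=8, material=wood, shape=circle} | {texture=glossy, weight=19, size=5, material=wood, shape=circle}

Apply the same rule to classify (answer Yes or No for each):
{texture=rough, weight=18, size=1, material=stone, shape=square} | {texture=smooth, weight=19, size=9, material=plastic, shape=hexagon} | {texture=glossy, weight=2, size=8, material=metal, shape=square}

All 'Yes' examples share one property — texture is smooth OR texture is rough — and every 'No' example lacks it.
{texture=rough, weight=18, size=1, material=stone, shape=square}: Yes (texture is rough).
{texture=smooth, weight=19, size=9, material=plastic, shape=hexagon}: Yes (texture is smooth).
{texture=glossy, weight=2, size=8, material=metal, shape=square}: No (texture is glossy).

Yes, Yes, No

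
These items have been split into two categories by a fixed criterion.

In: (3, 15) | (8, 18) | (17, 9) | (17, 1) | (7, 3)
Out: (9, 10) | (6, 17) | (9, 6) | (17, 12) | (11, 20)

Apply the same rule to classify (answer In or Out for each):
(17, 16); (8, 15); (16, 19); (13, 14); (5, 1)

The distinguishing property — sum is even — holds for all the 'In' cases and none of the 'Out' cases.
(17, 16): 17+16 = 33 — doesn't match, so Out. (8, 15): 8+15 = 23 — doesn't match, so Out. (16, 19): 16+19 = 35 — doesn't match, so Out. (13, 14): 13+14 = 27 — doesn't match, so Out. (5, 1): 5+1 = 6 — meets the rule, so In.

Out, Out, Out, Out, In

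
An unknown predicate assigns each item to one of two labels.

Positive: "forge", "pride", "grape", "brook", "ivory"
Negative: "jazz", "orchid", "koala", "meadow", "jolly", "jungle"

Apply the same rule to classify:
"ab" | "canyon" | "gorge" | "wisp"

The distinguishing property — odd length AND contains 'r' — holds for all the 'Positive' cases and none of the 'Negative' cases.
"ab": Negative (length 2, no 'r').
"canyon": Negative (length 6, no 'r').
"gorge": Positive (length 5, has 'r').
"wisp": Negative (length 4, no 'r').

Negative, Negative, Positive, Negative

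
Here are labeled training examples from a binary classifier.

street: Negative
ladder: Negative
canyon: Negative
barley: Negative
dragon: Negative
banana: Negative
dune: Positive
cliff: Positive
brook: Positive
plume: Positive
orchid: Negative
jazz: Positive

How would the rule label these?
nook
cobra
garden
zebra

All 'Positive' examples share one property — length ≤ 5 — and every 'Negative' example lacks it.
nook: length 4, checks out → Positive. cobra: length 5, checks out → Positive. garden: length 6, doesn't qualify → Negative. zebra: length 5, checks out → Positive.

Positive, Positive, Negative, Positive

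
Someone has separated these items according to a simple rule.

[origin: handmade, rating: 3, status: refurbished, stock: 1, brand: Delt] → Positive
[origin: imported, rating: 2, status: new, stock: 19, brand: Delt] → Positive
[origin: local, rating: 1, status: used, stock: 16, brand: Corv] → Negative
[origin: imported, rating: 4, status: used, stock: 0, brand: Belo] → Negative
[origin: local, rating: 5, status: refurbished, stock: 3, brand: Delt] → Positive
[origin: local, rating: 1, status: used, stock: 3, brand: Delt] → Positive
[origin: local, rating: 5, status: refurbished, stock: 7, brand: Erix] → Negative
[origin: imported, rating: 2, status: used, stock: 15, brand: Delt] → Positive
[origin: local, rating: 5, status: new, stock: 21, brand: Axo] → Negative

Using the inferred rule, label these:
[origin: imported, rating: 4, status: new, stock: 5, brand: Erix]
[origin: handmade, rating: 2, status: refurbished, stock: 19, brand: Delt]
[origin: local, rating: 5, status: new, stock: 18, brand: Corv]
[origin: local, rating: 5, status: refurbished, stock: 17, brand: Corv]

Negative, Positive, Negative, Negative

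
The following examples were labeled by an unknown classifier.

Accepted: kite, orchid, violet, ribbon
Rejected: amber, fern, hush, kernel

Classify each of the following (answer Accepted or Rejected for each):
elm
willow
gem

The distinguishing property — contains 'i' — holds for all the 'Accepted' cases and none of the 'Rejected' cases.
elm: Rejected (no 'i'). willow: Accepted (has 'i'). gem: Rejected (no 'i').

Rejected, Accepted, Rejected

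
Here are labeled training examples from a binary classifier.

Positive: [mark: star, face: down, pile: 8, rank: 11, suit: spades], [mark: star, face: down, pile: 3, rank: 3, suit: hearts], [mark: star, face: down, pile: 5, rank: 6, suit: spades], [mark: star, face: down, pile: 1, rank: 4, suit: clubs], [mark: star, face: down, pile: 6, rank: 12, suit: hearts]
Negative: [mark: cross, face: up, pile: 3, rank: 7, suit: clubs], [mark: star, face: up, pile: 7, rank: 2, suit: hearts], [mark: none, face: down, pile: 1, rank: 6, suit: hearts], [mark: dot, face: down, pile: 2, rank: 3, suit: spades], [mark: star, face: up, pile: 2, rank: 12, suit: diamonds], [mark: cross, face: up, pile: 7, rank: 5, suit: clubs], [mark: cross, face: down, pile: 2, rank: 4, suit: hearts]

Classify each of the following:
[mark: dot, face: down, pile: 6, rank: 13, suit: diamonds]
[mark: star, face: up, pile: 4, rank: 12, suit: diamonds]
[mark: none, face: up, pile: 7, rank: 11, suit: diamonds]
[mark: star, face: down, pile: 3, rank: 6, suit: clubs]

Negative, Negative, Negative, Positive

The simplest hypothesis consistent with all the labels is: mark is star AND face is down.
[mark: dot, face: down, pile: 6, rank: 13, suit: diamonds]: mark is dot, face is down, does not fit → Negative. [mark: star, face: up, pile: 4, rank: 12, suit: diamonds]: mark is star, face is up, does not fit → Negative. [mark: none, face: up, pile: 7, rank: 11, suit: diamonds]: mark is none, face is up, does not fit → Negative. [mark: star, face: down, pile: 3, rank: 6, suit: clubs]: mark is star, face is down, fits → Positive.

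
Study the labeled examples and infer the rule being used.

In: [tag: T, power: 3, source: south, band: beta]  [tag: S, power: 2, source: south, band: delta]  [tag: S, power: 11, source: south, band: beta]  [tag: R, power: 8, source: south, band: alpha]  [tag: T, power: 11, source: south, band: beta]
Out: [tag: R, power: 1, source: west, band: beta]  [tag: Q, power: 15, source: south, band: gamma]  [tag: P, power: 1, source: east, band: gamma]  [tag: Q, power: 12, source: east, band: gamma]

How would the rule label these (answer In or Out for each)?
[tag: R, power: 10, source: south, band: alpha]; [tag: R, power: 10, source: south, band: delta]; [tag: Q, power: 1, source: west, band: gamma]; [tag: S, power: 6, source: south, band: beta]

The distinguishing property — source is south AND power ≤ 11 — holds for all the 'In' cases and none of the 'Out' cases.
[tag: R, power: 10, source: south, band: alpha] — source is south, power = 10, hence In. [tag: R, power: 10, source: south, band: delta] — source is south, power = 10, hence In. [tag: Q, power: 1, source: west, band: gamma] — source is west, power = 1, hence Out. [tag: S, power: 6, source: south, band: beta] — source is south, power = 6, hence In.

In, In, Out, In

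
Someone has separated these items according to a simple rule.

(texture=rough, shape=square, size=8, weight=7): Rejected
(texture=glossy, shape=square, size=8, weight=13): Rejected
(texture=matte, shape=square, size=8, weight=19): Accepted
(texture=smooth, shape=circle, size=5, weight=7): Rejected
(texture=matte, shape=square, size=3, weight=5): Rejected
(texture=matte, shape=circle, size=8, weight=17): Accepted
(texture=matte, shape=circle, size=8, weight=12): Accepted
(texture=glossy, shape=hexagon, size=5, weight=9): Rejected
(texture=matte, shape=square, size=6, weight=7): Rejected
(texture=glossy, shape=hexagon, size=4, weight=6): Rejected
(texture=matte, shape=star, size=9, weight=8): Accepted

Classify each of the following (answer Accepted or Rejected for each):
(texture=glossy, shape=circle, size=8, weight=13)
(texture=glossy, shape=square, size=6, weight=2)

The distinguishing property — texture is matte AND size ≥ 8 — holds for all the 'Accepted' cases and none of the 'Rejected' cases.
(texture=glossy, shape=circle, size=8, weight=13): Rejected (texture is glossy, size = 8). (texture=glossy, shape=square, size=6, weight=2): Rejected (texture is glossy, size = 6).

Rejected, Rejected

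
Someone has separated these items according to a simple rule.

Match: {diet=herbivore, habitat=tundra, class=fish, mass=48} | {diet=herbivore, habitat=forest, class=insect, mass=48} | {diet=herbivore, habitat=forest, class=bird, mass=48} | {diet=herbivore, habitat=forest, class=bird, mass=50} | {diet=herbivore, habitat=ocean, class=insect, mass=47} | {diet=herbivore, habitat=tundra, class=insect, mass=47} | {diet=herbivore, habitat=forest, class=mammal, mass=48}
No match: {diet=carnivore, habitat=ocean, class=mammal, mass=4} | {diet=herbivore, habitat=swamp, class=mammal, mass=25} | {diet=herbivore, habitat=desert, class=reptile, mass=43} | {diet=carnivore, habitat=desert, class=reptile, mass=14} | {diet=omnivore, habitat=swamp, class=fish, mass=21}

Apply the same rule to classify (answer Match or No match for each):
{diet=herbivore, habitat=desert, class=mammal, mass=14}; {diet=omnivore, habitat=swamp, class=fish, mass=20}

The common property of the 'Match' items is: mass ≥ 47. No 'No match' item has it.
{diet=herbivore, habitat=desert, class=mammal, mass=14}: mass = 14 — does not satisfy this, so No match. {diet=omnivore, habitat=swamp, class=fish, mass=20}: mass = 20 — does not satisfy this, so No match.

No match, No match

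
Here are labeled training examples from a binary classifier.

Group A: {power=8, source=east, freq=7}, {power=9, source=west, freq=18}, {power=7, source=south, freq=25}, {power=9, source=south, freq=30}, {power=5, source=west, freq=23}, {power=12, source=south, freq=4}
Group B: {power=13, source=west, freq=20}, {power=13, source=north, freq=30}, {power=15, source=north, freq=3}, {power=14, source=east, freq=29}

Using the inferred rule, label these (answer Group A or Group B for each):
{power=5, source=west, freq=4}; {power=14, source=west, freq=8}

The simplest hypothesis consistent with all the labels is: power ≤ 12.
Group A: {power=5, source=west, freq=4}, since power = 5.
Group B: {power=14, source=west, freq=8}, since power = 14.

Group A, Group B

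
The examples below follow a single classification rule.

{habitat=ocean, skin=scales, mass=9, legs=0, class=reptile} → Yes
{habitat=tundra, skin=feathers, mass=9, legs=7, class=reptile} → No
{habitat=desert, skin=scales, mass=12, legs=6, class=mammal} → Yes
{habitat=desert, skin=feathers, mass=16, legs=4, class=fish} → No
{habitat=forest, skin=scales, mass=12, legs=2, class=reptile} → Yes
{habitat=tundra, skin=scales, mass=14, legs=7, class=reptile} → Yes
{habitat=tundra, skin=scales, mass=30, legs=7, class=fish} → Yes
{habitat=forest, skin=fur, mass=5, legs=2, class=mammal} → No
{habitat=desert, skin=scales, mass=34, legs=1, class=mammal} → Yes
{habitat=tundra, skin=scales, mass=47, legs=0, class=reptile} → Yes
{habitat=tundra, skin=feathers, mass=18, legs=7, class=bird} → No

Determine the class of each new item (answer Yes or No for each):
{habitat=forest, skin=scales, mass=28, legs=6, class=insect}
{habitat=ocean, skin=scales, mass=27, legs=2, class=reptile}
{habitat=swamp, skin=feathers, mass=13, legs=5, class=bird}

Yes, Yes, No

The common property of the 'Yes' items is: skin is scales. No 'No' item has it.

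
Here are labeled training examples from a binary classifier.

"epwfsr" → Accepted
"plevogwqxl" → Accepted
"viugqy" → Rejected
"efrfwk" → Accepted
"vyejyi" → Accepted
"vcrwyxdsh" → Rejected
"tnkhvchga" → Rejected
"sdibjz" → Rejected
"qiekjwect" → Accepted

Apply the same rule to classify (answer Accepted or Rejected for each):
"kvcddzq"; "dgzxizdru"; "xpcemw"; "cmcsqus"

The classifier is using: contains 'e'.
"kvcddzq": Rejected (no 'e'). "dgzxizdru": Rejected (no 'e'). "xpcemw": Accepted (has 'e'). "cmcsqus": Rejected (no 'e').

Rejected, Rejected, Accepted, Rejected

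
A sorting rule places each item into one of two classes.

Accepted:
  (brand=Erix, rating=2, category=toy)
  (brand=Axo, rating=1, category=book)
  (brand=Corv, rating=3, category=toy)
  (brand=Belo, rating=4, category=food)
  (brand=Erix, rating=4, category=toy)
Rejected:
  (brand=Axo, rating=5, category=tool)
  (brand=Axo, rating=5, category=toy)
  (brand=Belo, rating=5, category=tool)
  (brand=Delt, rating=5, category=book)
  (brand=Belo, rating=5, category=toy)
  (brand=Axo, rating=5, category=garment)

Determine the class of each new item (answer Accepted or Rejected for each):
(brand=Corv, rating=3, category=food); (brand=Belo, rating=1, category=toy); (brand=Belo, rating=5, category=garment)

Rule: rating ≤ 4. This holds for each 'Accepted' example and fails for each 'Rejected' one.
(brand=Corv, rating=3, category=food): rating = 3 — meets the rule, so Accepted.
(brand=Belo, rating=1, category=toy): rating = 1 — meets the rule, so Accepted.
(brand=Belo, rating=5, category=garment): rating = 5 — doesn't qualify, so Rejected.

Accepted, Accepted, Rejected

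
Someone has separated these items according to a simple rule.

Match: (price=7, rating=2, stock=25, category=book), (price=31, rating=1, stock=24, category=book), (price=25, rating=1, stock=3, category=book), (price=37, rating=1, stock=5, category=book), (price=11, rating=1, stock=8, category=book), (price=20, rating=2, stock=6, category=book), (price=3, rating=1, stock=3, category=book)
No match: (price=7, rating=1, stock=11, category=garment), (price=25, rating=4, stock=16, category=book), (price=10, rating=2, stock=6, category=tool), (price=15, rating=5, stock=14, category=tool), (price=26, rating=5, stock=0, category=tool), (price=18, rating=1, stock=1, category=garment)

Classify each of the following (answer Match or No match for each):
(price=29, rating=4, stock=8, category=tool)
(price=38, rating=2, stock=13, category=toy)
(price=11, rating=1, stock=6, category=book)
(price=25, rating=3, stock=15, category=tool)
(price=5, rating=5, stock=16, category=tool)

The distinguishing property — category is book AND rating ≤ 2 — holds for all the 'Match' cases and none of the 'No match' cases.
(price=29, rating=4, stock=8, category=tool) — category is tool, rating = 4, hence No match.
(price=38, rating=2, stock=13, category=toy) — category is toy, rating = 2, hence No match.
(price=11, rating=1, stock=6, category=book) — category is book, rating = 1, hence Match.
(price=25, rating=3, stock=15, category=tool) — category is tool, rating = 3, hence No match.
(price=5, rating=5, stock=16, category=tool) — category is tool, rating = 5, hence No match.

No match, No match, Match, No match, No match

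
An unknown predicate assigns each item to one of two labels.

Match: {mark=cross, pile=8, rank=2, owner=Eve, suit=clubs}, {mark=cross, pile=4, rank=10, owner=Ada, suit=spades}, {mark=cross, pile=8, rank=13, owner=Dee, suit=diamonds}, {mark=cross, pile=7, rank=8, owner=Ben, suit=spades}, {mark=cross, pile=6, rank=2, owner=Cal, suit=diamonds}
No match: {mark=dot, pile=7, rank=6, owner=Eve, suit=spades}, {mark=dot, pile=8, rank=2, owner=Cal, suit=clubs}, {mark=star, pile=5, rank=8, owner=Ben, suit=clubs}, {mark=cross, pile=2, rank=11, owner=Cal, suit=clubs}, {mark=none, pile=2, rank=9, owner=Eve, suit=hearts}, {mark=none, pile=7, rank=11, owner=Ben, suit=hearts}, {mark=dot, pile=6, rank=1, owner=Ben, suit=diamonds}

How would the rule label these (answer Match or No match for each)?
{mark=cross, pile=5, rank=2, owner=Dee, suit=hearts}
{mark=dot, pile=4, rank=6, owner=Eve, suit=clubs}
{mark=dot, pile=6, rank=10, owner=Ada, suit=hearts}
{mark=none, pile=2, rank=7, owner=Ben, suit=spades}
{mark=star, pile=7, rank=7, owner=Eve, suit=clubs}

The distinguishing property — mark is cross AND pile ≥ 4 — holds for all the 'Match' cases and none of the 'No match' cases.
{mark=cross, pile=5, rank=2, owner=Dee, suit=hearts} → mark is cross, pile = 5 → Match.
{mark=dot, pile=4, rank=6, owner=Eve, suit=clubs} → mark is dot, pile = 4 → No match.
{mark=dot, pile=6, rank=10, owner=Ada, suit=hearts} → mark is dot, pile = 6 → No match.
{mark=none, pile=2, rank=7, owner=Ben, suit=spades} → mark is none, pile = 2 → No match.
{mark=star, pile=7, rank=7, owner=Eve, suit=clubs} → mark is star, pile = 7 → No match.

Match, No match, No match, No match, No match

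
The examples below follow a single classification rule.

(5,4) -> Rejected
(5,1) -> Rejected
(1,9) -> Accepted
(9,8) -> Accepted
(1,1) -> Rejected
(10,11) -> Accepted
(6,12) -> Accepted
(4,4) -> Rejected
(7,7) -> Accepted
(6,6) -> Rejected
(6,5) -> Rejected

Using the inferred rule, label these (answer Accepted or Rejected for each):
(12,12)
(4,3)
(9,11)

The classifier is using: second ≥ 7.
(12,12): second 12 — meets the rule, so Accepted. (4,3): second 3 — doesn't qualify, so Rejected. (9,11): second 11 — meets the rule, so Accepted.

Accepted, Rejected, Accepted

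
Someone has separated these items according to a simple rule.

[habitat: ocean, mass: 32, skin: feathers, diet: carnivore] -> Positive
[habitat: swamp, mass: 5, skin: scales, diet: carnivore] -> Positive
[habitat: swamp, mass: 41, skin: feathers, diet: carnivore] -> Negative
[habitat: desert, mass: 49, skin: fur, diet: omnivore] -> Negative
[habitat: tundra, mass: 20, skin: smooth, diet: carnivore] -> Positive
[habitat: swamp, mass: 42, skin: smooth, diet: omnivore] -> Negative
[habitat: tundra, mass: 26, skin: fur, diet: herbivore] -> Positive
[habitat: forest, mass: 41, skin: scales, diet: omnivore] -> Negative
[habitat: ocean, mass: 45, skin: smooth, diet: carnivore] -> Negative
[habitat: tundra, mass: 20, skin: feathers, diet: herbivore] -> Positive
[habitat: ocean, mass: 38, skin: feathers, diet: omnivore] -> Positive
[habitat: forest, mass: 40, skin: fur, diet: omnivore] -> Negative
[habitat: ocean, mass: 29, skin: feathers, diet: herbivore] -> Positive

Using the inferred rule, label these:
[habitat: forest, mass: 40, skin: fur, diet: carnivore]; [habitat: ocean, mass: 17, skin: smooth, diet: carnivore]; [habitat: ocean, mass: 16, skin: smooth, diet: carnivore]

All 'Positive' examples share one property — mass ≤ 38 — and every 'Negative' example lacks it.
[habitat: forest, mass: 40, skin: fur, diet: carnivore]: Negative (mass = 40).
[habitat: ocean, mass: 17, skin: smooth, diet: carnivore]: Positive (mass = 17).
[habitat: ocean, mass: 16, skin: smooth, diet: carnivore]: Positive (mass = 16).

Negative, Positive, Positive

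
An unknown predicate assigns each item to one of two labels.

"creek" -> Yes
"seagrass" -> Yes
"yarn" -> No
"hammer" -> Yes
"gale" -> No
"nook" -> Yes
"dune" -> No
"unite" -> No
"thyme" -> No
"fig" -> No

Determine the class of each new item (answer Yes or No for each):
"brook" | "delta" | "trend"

Yes, No, No

The pattern is that an item is 'Yes' exactly when: has a double letter.
"brook": Yes ('oo' doubled). "delta": No (no doubled letter). "trend": No (no doubled letter).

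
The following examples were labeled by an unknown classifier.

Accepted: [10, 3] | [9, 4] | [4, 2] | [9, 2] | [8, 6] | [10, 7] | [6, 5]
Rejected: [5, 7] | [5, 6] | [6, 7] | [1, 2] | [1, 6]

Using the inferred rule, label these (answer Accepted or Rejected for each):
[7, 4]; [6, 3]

Accepted, Accepted

All 'Accepted' examples share one property — first > second — and every 'Rejected' example lacks it.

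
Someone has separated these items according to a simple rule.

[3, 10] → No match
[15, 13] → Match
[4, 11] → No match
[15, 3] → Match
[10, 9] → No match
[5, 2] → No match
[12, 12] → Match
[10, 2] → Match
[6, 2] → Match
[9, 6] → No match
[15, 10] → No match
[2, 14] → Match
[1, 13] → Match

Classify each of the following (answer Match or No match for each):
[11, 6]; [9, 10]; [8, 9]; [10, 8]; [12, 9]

No match, No match, No match, Match, No match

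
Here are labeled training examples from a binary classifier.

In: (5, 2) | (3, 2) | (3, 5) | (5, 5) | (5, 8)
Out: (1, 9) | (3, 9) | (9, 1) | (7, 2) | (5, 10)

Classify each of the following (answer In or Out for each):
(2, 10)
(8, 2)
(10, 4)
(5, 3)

Out, Out, Out, In

One predicate separates the groups cleanly: |first − second| ≤ 3.
(2, 10): |2−10| = 8 — does not pass, so Out. (8, 2): |8−2| = 6 — does not pass, so Out. (10, 4): |10−4| = 6 — does not pass, so Out. (5, 3): |5−3| = 2 — matches, so In.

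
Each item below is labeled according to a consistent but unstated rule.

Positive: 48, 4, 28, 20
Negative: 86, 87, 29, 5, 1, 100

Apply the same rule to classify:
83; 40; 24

The distinguishing property — even AND at most 48 — holds for all the 'Positive' cases and none of the 'Negative' cases.
83: 83 is odd, 83 > 48, does not satisfy this → Negative.
40: 40 is even, 40 ≤ 48, qualifies → Positive.
24: 24 is even, 24 ≤ 48, qualifies → Positive.

Negative, Positive, Positive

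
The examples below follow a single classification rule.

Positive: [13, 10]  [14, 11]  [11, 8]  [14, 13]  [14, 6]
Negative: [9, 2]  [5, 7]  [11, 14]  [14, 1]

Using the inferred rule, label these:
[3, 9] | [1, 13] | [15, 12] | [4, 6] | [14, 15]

Negative, Negative, Positive, Negative, Negative

The simplest hypothesis consistent with all the labels is: first > second AND sum ≥ 19.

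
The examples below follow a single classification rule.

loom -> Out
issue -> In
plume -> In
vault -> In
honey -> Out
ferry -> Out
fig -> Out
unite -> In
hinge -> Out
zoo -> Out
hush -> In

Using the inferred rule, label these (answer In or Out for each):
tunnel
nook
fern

In, Out, Out

The simplest hypothesis consistent with all the labels is: contains 'u'.
tunnel → has 'u' → In. nook → no 'u' → Out. fern → no 'u' → Out.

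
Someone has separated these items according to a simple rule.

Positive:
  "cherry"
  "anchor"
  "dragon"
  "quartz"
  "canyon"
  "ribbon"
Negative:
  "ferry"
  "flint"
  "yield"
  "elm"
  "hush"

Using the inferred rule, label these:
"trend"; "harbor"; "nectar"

Negative, Positive, Positive

The common property of the 'Positive' items is: length 6. No 'Negative' item has it.
Negative: "trend", since length 5.
Positive: "harbor", since length 6.
Positive: "nectar", since length 6.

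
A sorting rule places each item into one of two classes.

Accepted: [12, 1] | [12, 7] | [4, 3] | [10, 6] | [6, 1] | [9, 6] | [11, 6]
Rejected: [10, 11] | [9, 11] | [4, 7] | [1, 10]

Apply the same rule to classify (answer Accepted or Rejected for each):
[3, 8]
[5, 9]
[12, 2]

Rejected, Rejected, Accepted

The classifier is using: first > second.
Rejected: [3, 8], since 3 < 8.
Rejected: [5, 9], since 5 < 9.
Accepted: [12, 2], since 12 > 2.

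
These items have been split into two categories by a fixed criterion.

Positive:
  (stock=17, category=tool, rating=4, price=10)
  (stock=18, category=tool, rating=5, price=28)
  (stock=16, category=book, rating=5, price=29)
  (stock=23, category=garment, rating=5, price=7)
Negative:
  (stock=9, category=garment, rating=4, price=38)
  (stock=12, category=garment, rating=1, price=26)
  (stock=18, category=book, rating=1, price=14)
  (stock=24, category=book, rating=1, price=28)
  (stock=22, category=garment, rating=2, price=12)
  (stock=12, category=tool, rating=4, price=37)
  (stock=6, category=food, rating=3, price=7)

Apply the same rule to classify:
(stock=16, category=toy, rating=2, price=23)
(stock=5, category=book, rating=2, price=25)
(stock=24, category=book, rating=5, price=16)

Negative, Negative, Positive

Rule: price ≤ 29 AND rating ≥ 4. This holds for each 'Positive' example and fails for each 'Negative' one.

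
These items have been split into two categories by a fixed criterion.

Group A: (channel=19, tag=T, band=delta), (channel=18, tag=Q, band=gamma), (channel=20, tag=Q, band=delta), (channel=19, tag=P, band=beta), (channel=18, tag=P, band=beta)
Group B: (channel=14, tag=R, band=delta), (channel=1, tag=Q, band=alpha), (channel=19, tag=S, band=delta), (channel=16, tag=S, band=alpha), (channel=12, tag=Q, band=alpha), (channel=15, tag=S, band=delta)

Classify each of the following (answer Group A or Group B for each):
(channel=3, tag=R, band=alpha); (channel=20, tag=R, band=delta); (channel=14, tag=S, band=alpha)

Group B, Group A, Group B

Every 'Group A' example satisfies: tag is not S AND channel ≥ 15. None of the 'Group B' examples do.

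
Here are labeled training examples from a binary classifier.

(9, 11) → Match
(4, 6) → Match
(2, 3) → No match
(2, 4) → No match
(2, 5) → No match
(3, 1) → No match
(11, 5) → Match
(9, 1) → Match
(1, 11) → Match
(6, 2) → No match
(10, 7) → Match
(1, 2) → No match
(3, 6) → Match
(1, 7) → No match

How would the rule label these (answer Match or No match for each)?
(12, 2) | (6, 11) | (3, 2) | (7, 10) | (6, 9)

The classifier is using: sum ≥ 9.
(12, 2): 12+2 = 14 — checks out, so Match. (6, 11): 6+11 = 17 — checks out, so Match. (3, 2): 3+2 = 5 — does not satisfy this, so No match. (7, 10): 7+10 = 17 — checks out, so Match. (6, 9): 6+9 = 15 — checks out, so Match.

Match, Match, No match, Match, Match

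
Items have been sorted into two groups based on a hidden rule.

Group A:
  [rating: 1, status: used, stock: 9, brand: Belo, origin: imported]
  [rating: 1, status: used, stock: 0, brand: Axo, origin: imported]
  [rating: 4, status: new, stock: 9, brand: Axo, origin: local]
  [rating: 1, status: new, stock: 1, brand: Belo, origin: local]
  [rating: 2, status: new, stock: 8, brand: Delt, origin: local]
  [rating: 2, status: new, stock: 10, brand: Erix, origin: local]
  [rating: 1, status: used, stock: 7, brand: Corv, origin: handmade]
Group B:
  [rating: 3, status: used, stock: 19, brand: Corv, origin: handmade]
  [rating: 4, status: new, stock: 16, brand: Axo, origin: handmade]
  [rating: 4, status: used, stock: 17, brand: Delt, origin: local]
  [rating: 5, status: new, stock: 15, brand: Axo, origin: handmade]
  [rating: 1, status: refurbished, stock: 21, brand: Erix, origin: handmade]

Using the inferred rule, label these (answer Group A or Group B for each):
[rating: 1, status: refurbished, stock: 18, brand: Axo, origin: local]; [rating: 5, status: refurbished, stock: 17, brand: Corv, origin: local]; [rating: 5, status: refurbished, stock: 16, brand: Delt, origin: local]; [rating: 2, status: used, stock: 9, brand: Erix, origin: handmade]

Group B, Group B, Group B, Group A

All 'Group A' examples share one property — stock ≤ 10 — and every 'Group B' example lacks it.
[rating: 1, status: refurbished, stock: 18, brand: Axo, origin: local]: stock = 18, fails the rule → Group B.
[rating: 5, status: refurbished, stock: 17, brand: Corv, origin: local]: stock = 17, fails the rule → Group B.
[rating: 5, status: refurbished, stock: 16, brand: Delt, origin: local]: stock = 16, fails the rule → Group B.
[rating: 2, status: used, stock: 9, brand: Erix, origin: handmade]: stock = 9, fits → Group A.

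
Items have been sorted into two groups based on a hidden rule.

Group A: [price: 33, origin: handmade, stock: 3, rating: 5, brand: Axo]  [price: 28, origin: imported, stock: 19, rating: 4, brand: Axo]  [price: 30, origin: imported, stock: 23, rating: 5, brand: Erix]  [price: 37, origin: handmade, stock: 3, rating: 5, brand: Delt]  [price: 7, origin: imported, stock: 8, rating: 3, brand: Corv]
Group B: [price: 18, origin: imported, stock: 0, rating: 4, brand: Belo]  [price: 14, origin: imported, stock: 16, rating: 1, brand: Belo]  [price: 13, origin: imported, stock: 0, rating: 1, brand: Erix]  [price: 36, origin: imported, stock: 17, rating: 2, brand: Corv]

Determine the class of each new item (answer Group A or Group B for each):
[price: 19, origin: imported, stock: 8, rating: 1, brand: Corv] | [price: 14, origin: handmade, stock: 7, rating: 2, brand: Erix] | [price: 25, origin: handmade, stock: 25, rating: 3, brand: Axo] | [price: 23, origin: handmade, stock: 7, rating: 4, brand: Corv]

Group B, Group B, Group A, Group A

All 'Group A' examples share one property — stock ≥ 3 AND rating ≥ 3 — and every 'Group B' example lacks it.
Group B: [price: 19, origin: imported, stock: 8, rating: 1, brand: Corv], since stock = 8, rating = 1.
Group B: [price: 14, origin: handmade, stock: 7, rating: 2, brand: Erix], since stock = 7, rating = 2.
Group A: [price: 25, origin: handmade, stock: 25, rating: 3, brand: Axo], since stock = 25, rating = 3.
Group A: [price: 23, origin: handmade, stock: 7, rating: 4, brand: Corv], since stock = 7, rating = 4.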